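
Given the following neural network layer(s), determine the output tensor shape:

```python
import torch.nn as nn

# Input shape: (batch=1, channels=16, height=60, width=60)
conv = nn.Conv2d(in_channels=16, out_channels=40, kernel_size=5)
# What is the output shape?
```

Input: (1, 16, 60, 60) -> Output: (1, 40, 56, 56)

Answer: (1, 40, 56, 56)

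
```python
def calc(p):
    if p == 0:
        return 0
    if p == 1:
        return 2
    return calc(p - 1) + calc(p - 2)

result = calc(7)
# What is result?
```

Build up from base cases: calc(0)=0, calc(1)=2, calc(2)=2, calc(3)=4, calc(4)=6, calc(5)=10, calc(6)=16, ..., calc(7)=26

Answer: 26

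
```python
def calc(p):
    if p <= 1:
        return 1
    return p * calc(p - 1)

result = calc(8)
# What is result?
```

calc(8) = 8 * 7 * 6 * 5 * 4 * 3 * 2 * 1 = 40320

Answer: 40320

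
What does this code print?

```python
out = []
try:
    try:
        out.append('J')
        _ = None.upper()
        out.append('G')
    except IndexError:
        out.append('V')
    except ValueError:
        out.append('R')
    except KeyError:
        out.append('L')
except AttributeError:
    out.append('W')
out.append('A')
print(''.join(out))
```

Execution trace: 'J' (try body) → 'W' (outer except AttributeError) → 'A' (after the try/except). Output: JWA

Answer: JWA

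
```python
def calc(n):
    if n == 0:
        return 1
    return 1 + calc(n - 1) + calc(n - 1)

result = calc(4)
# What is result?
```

calc(n) = 1 + 2·calc(n-1), calc(0)=1. Closed form: (1+1)·2^4 - 1 = 31.

Answer: 31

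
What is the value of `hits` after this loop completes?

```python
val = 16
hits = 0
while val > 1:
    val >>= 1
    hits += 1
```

Count right shifts until 1
`hits` takes the values: 0 → 1 → 2 → 3 → 4

Answer: 4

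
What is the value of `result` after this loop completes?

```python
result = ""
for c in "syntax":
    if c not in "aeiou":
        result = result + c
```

Remove vowels from 'syntax'
`result` takes the values: "" → "s" → "sy" → "syn" → "synt" → "syntx"

Answer: "syntx"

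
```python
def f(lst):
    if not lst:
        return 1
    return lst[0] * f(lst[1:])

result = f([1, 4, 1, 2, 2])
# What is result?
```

Product over [1, 4, 1, 2, 2] = 1 * 4 * 1 * 2 * 2 = 16

Answer: 16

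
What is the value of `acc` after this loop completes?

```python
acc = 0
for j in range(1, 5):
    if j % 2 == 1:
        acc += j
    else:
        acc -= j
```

Add odd, subtract even
`acc` takes the values: 0 → 1 → -1 → 2 → -2

Answer: -2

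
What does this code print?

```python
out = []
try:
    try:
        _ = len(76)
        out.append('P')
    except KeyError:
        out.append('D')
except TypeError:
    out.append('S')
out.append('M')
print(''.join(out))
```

Execution trace: 'S' (outer except TypeError) → 'M' (after the try/except). Output: SM

Answer: SM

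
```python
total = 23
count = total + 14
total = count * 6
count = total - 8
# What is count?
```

Trace:
`total = 23` → total = 23
`count = total + 14` → count = 37
`total = count * 6` → total = 222
`count = total - 8` → count = 214
So count = 214

Answer: 214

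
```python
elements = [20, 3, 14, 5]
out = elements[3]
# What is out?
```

Trace:
`elements = [20, 3, 14, 5]` → elements = [20, 3, 14, 5]
`out = elements[3]` → out = 5
So out = 5

Answer: 5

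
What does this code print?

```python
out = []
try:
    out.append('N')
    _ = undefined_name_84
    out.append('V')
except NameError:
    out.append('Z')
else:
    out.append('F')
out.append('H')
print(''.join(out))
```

Execution trace: 'N' (try body) → 'Z' (except NameError) → 'H' (after the try/except). Output: NZH

Answer: NZH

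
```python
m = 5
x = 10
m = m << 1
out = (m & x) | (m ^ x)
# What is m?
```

Trace:
`m = 5` → m = 5
`x = 10` → x = 10
`m = m << 1` → m = 10
`out = (m & x) | (m ^ x)` → out = 10
So m = 10

Answer: 10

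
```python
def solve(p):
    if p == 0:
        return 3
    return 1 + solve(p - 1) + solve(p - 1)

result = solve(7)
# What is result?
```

solve(p) = 1 + 2·solve(p-1), solve(0)=3. Closed form: (3+1)·2^7 - 1 = 511.

Answer: 511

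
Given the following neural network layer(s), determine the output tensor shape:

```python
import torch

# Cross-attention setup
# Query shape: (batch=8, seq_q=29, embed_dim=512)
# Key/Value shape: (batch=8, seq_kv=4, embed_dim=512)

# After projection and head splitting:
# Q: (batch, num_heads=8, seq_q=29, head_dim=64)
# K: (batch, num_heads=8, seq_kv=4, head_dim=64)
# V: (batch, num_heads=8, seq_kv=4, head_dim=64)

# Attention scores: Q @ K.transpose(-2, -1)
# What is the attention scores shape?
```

Input: (8, 29, 512) -> Output: (8, 8, 29, 4)

Answer: (8, 8, 29, 4)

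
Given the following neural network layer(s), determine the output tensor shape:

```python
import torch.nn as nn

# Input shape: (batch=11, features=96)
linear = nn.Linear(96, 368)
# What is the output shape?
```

Input: (11, 96) -> Output: (11, 368)

Answer: (11, 368)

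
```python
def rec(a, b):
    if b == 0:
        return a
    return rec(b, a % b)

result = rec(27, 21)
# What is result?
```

rec(27, 21) -> rec(21, 6) -> rec(6, 3) -> rec(3, 0) -> 3

Answer: 3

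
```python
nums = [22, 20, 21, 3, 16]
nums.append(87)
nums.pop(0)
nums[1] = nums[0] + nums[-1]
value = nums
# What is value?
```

Trace:
`nums = [22, 20, 21, 3, 16]` → nums = [22, 20, 21, 3, 16]
`nums.append(87)` → nums = [22, 20, 21, 3, 16, 87]
`nums.pop(0)` → nums = [20, 21, 3, 16, 87]
`nums[1] = nums[0] + nums[-1]` → nums = [20, 107, 3, 16, 87]
`value = nums` → value = [20, 107, 3, 16, 87]
So value = [20, 107, 3, 16, 87]

Answer: [20, 107, 3, 16, 87]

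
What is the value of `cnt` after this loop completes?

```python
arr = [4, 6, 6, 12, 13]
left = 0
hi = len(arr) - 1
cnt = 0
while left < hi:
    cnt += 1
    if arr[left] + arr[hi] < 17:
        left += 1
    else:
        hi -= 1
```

Steps to find pair summing to 17
`cnt` takes the values: 0 → 1 → 2 → 3 → 4

Answer: 4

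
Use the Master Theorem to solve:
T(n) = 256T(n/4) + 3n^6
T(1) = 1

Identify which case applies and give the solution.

a=256, b=4, f(n)=3n^6. log_4(256) = 4. Since c=6 > 4 and the regularity condition holds (256(n/4)^6 = (256/4^6)n^6 with 256/4^6 < 1), Case 3 applies: T(n) = Θ(f(n)) = O(n^6).

Answer: O(n^6) - Case 3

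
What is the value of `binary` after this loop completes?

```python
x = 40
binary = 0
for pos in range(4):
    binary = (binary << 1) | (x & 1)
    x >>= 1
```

Reverse lowest 4 bits of 40
`binary` takes the values: 0 → 1

Answer: 1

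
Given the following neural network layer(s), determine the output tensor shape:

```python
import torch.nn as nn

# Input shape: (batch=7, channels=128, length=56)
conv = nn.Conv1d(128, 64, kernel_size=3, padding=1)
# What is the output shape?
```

Input: (7, 128, 56) -> Output: (7, 64, 56)

Answer: (7, 64, 56)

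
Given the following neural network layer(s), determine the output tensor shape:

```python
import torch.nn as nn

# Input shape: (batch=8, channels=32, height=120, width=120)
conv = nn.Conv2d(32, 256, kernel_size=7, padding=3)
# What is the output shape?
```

Input: (8, 32, 120, 120) -> Output: (8, 256, 120, 120)

Answer: (8, 256, 120, 120)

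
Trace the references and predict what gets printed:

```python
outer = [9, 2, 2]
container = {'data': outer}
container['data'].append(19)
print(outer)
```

Key concept: dict holds reference to list.
Step by step:
`outer = [9, 2, 2]` → outer = [9, 2, 2]
`container = {'data': outer}` → container = {'data': [9, 2, 2]}
`container['data'].append(19)` → outer = [9, 2, 2, 19]; container = {'data': [9, 2, 2, 19]}
`print(outer)` → prints [9, 2, 2, 19]

Answer: [9, 2, 2, 19]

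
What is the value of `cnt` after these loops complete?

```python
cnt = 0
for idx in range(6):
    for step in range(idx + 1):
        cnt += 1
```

Triangle: 1 + 2 + ... + 6
`cnt` takes the values: 0 → 1 → 2 → 3 → 4 → 5 → 6 → 7 → 8 → 9 → 10 → 11 → 12 → 13 → 14 → 15 → 16 → 17 → 18 → 19 → 20 → 21

Answer: 21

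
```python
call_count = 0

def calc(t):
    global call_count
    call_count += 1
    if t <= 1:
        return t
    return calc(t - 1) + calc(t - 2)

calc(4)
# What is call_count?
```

Calls(t) = 1 + Calls(t-1) + Calls(t-2); Calls(0)=Calls(1)=1. For t=4 this gives 9.

Answer: 9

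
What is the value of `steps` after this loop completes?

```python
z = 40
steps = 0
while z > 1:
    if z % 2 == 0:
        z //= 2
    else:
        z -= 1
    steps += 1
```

Steps to reduce 40 to 1
`steps` takes the values: 0 → 1 → 2 → 3 → 4 → 5 → 6

Answer: 6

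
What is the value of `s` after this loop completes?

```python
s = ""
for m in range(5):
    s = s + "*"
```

Repeat '*' 5 times
`s` takes the values: "" → "*" → "**" → "***" → "****" → "*****"

Answer: "*****"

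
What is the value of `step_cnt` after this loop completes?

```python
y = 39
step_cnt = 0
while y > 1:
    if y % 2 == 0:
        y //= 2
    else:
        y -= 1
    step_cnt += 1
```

Steps to reduce 39 to 1
`step_cnt` takes the values: 0 → 1 → 2 → 3 → 4 → 5 → 6 → 7 → 8

Answer: 8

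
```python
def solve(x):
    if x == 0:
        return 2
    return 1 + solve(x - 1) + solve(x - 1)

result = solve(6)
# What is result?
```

solve(x) = 1 + 2·solve(x-1), solve(0)=2. Closed form: (2+1)·2^6 - 1 = 191.

Answer: 191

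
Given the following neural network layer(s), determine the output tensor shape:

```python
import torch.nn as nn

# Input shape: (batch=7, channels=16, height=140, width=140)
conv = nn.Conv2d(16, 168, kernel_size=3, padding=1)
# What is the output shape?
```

Input: (7, 16, 140, 140) -> Output: (7, 168, 140, 140)

Answer: (7, 168, 140, 140)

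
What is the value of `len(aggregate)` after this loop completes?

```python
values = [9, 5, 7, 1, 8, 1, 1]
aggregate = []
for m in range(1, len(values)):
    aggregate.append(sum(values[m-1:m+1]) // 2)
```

Number of 2-element averages
`aggregate` takes the values: [] → [7] → [7, 6] → [7, 6, 4] → [7, 6, 4, 4] → [7, 6, 4, 4, 4] → [7, 6, 4, 4, 4, 1]
So `len(aggregate)` = 6

Answer: 6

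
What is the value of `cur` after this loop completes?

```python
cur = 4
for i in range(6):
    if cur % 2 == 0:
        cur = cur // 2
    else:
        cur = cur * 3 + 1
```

Collatz-style transformation from 4
`cur` takes the values: 4 → 2 → 1 → 4 → 2 → 1 → 4

Answer: 4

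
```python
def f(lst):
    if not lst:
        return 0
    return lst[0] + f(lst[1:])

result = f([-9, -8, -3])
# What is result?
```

(-9) + (-8) + (-3) + 0 = -20

Answer: -20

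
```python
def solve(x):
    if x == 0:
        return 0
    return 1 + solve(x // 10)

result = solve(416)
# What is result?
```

Count of digits of 416: 3

Answer: 3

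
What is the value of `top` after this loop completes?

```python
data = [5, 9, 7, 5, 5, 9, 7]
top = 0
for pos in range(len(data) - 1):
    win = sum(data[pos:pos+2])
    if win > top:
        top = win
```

Max sum of 2-element window in [5, 9, 7, 5, 5, 9, 7]
`top` takes the values: 0 → 14 → 16

Answer: 16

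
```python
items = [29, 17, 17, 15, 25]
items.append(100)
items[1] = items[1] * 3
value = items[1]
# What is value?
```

Trace:
`items = [29, 17, 17, 15, 25]` → items = [29, 17, 17, 15, 25]
`items.append(100)` → items = [29, 17, 17, 15, 25, 100]
`items[1] = items[1] * 3` → items = [29, 51, 17, 15, 25, 100]
`value = items[1]` → value = 51
So value = 51

Answer: 51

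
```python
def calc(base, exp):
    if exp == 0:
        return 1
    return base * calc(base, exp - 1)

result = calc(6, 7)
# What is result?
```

calc(6, 7) = 6 * 6 * 6 * 6 * 6 * 6 * 6 = 279936

Answer: 279936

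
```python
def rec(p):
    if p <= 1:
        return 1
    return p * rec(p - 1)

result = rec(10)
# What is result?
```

rec(10) = 10 * 9 * 8 * 7 * 6 * 5 * 4 * 3 * 2 * 1 = 3628800

Answer: 3628800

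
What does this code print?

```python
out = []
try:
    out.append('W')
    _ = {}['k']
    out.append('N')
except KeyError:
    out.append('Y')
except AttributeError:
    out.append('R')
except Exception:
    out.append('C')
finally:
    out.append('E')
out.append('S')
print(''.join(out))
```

Execution trace: 'W' (try body) → 'Y' (except KeyError) → 'E' (finally) → 'S' (after the try/except). Output: WYES

Answer: WYES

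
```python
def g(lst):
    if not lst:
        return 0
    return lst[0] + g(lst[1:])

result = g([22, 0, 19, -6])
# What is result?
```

22 + 0 + 19 + (-6) + 0 = 35

Answer: 35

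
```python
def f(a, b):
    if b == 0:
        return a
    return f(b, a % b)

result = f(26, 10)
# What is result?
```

f(26, 10) -> f(10, 6) -> f(6, 4) -> f(4, 2) -> f(2, 0) -> 2

Answer: 2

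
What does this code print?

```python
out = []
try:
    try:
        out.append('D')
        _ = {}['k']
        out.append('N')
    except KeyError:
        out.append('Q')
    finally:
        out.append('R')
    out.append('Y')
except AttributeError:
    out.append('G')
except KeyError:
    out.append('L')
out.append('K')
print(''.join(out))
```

Execution trace: 'D' (inner try body) → 'Q' (inner except KeyError) → 'R' (inner finally) → 'Y' (try body, no exception) → 'K' (after the try/except). Output: DQRYK

Answer: DQRYK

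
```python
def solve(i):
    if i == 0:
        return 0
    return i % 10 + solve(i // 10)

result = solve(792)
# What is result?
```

Sum of digits of 792: 2 + 9 + 7 = 18

Answer: 18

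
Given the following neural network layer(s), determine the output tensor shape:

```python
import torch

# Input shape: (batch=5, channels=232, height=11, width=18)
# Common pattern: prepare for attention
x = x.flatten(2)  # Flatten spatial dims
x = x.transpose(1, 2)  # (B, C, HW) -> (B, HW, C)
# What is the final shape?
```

Input: (5, 232, 11, 18) -> after flatten(2): (5, 232, 198) -> Output: (5, 198, 232)

Answer: (5, 198, 232)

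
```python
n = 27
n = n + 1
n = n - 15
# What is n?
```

Trace:
`n = 27` → n = 27
`n = n + 1` → n = 28
`n = n - 15` → n = 13
So n = 13

Answer: 13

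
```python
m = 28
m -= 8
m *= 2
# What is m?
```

Trace:
`m = 28` → m = 28
`m -= 8` → m = 20
`m *= 2` → m = 40
So m = 40

Answer: 40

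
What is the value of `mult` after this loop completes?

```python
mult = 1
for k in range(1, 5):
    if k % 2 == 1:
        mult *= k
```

Product of odd numbers 1 to 4
`mult` takes the values: 1 → 3

Answer: 3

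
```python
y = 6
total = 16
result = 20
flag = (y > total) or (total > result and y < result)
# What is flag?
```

Trace:
`y = 6` → y = 6
`total = 16` → total = 16
`result = 20` → result = 20
`flag = (y > total) or (total > result and y < result)` → flag = False
So flag = False

Answer: False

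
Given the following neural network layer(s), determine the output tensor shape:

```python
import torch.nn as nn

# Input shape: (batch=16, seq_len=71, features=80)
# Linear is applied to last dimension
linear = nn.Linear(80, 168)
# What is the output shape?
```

Input: (16, 71, 80) -> Output: (16, 71, 168)

Answer: (16, 71, 168)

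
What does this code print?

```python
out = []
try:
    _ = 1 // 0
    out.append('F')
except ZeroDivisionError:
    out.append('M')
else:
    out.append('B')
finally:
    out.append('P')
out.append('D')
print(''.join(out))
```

Execution trace: 'M' (except ZeroDivisionError) → 'P' (finally) → 'D' (after the try/except). Output: MPD

Answer: MPD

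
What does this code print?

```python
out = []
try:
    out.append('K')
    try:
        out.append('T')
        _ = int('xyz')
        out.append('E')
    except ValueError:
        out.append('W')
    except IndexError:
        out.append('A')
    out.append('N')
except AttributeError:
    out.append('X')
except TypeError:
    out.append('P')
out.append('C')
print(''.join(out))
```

Execution trace: 'K' (try body) → 'T' (inner try body) → 'W' (inner except ValueError) → 'N' (try body, no exception) → 'C' (after the try/except). Output: KTWNC

Answer: KTWNC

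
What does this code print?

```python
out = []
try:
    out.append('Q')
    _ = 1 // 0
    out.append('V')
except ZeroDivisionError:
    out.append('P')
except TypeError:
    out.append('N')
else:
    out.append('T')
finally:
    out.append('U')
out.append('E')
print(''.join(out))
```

Execution trace: 'Q' (try body) → 'P' (except ZeroDivisionError) → 'U' (finally) → 'E' (after the try/except). Output: QPUE

Answer: QPUE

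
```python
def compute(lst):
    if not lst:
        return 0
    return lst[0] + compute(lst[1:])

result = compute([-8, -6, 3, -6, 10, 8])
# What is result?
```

(-8) + (-6) + 3 + (-6) + 10 + 8 + 0 = 1

Answer: 1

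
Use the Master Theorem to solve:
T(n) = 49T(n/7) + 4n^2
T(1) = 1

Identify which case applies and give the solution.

a=49, b=7, f(n)=4n^2. log_7(49) = 2. Since c=2 = 2, Case 2 applies: T(n) = Θ(n^log_b(a) · log n) = O(n^2 log n).

Answer: O(n^2 log n) - Case 2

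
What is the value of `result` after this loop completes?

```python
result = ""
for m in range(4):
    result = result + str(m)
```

Concatenate digits 0 to 3
`result` takes the values: "" → "0" → "01" → "012" → "0123"

Answer: "0123"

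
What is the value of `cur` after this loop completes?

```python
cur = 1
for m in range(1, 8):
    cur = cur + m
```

Start at 1, add 1 through 7
`cur` takes the values: 1 → 2 → 4 → 7 → 11 → 16 → 22 → 29

Answer: 29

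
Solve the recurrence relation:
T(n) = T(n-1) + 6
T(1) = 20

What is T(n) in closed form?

Unrolling: T(n) = T(1) + 6·(n-1) = 20 + 6(n-1) = 6n + 14.

Answer: T(n) = 6n + 14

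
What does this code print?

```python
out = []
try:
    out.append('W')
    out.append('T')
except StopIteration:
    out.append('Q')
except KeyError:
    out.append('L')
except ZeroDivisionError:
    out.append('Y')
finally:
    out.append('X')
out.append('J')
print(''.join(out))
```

Execution trace: 'W' (try body) → 'T' (try body, no exception) → 'X' (finally) → 'J' (after the try/except). Output: WTXJ

Answer: WTXJ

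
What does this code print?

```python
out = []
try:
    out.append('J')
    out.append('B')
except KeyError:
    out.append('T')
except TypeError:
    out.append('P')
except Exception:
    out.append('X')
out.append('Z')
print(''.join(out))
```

Execution trace: 'J' (try body) → 'B' (try body, no exception) → 'Z' (after the try/except). Output: JBZ

Answer: JBZ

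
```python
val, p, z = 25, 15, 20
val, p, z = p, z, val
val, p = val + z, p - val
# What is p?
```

Trace:
`val, p, z = 25, 15, 20` → val = 25; p = 15; z = 20
`val, p, z = p, z, val` → val = 15; p = 20; z = 25
`val, p = val + z, p - val` → val = 40; p = 5
So p = 5

Answer: 5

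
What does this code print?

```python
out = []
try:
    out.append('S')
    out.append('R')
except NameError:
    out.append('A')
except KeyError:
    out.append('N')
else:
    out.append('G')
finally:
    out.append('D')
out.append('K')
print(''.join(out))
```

Execution trace: 'S' (try body) → 'R' (try body, no exception) → 'G' (else) → 'D' (finally) → 'K' (after the try/except). Output: SRGDK

Answer: SRGDK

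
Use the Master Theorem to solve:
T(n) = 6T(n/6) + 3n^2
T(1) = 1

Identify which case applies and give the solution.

a=6, b=6, f(n)=3n^2. log_6(6) = 1. Since c=2 > 1 and the regularity condition holds (6(n/6)^2 = (6/6^2)n^2 with 6/6^2 < 1), Case 3 applies: T(n) = Θ(f(n)) = O(n^2).

Answer: O(n^2) - Case 3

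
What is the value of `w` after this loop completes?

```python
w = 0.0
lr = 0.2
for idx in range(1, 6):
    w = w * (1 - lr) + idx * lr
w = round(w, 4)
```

Moving average with lr=0.2
`w` takes the values: 0.0 → 0.2 → 0.56 → 1.048 → 1.6384 → 2.31072 → 2.3107

Answer: 2.3107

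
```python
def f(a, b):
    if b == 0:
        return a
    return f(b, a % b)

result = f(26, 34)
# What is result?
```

f(26, 34) -> f(34, 26) -> f(26, 8) -> f(8, 2) -> f(2, 0) -> 2

Answer: 2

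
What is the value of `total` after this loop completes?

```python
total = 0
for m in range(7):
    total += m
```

Sum of 0 to 6 = 21
`total` takes the values: 0 → 1 → 3 → 6 → 10 → 15 → 21

Answer: 21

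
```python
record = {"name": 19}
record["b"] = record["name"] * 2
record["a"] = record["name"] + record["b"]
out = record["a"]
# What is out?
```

Trace:
`record = {"name": 19}` → record = {'name': 19}
`record["b"] = record["name"] * 2` → record = {'name': 19, 'b': 38}
`record["a"] = record["name"] + record["b"]` → record = {'name': 19, 'b': 38, 'a': 57}
`out = record["a"]` → out = 57
So out = 57

Answer: 57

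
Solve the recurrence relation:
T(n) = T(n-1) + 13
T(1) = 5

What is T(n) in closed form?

Unrolling: T(n) = T(1) + 13·(n-1) = 5 + 13(n-1) = 13n - 8.

Answer: T(n) = 13n - 8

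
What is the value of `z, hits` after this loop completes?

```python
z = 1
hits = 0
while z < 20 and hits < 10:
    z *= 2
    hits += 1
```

Double until >= 20 or 10 iterations
`z, hits` takes the values: (1, 0) → (2, 0) → (2, 1) → (4, 1) → (4, 2) → (8, 2) → (8, 3) → (16, 3) → (16, 4) → (32, 4) → (32, 5)

Answer: 32, 5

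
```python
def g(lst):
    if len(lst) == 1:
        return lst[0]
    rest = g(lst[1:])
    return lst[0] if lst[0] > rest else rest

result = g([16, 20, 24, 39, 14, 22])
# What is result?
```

Recursive max over [16, 20, 24, 39, 14, 22] = 39

Answer: 39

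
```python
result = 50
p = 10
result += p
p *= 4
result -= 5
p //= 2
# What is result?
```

Trace:
`result = 50` → result = 50
`p = 10` → p = 10
`result += p` → result = 60
`p *= 4` → p = 40
`result -= 5` → result = 55
`p //= 2` → p = 20
So result = 55

Answer: 55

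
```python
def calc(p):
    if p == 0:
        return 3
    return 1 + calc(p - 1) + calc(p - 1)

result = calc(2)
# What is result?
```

calc(p) = 1 + 2·calc(p-1), calc(0)=3. Closed form: (3+1)·2^2 - 1 = 15.

Answer: 15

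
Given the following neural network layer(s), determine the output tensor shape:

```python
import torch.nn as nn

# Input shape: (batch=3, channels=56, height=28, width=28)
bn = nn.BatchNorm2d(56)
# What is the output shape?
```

Input: (3, 56, 28, 28) -> Output: (3, 56, 28, 28)

Answer: (3, 56, 28, 28)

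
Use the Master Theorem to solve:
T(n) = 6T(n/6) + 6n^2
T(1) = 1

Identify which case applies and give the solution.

a=6, b=6, f(n)=6n^2. log_6(6) = 1. Since c=2 > 1 and the regularity condition holds (6(n/6)^2 = (6/6^2)n^2 with 6/6^2 < 1), Case 3 applies: T(n) = Θ(f(n)) = O(n^2).

Answer: O(n^2) - Case 3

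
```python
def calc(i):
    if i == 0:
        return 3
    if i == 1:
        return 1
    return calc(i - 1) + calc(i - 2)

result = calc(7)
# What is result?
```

Build up from base cases: calc(0)=3, calc(1)=1, calc(2)=4, calc(3)=5, calc(4)=9, calc(5)=14, calc(6)=23, ..., calc(7)=37

Answer: 37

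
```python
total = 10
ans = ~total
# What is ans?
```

Trace:
`total = 10` → total = 10
`ans = ~total` → ans = -11
So ans = -11

Answer: -11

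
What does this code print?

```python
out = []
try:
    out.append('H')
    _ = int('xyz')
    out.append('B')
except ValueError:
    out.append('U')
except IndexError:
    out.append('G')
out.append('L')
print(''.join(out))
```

Execution trace: 'H' (try body) → 'U' (except ValueError) → 'L' (after the try/except). Output: HUL

Answer: HUL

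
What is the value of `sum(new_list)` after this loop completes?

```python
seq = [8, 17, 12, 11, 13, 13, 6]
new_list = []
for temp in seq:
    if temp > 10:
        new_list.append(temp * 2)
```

Sum of doubled values > 10
`new_list` takes the values: [] → [34] → [34, 24] → [34, 24, 22] → [34, 24, 22, 26] → [34, 24, 22, 26, 26]
So `sum(new_list)` = 132

Answer: 132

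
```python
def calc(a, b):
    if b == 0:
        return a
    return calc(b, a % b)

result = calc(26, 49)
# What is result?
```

calc(26, 49) -> calc(49, 26) -> calc(26, 23) -> calc(23, 3) -> calc(3, 2) -> calc(2, 1) -> calc(1, 0) -> 1

Answer: 1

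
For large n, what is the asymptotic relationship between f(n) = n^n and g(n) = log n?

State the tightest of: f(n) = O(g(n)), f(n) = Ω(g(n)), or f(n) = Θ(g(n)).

n^n vs log n: f(n) = Ω(g(n)) but not O(g(n)) — n^n grows strictly faster than log n.

Answer: f(n) = Ω(g(n)) but not O(g(n)) — n^n grows strictly faster than log n.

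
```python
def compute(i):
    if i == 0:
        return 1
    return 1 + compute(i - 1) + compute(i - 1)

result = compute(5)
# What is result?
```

compute(i) = 1 + 2·compute(i-1), compute(0)=1. Closed form: (1+1)·2^5 - 1 = 63.

Answer: 63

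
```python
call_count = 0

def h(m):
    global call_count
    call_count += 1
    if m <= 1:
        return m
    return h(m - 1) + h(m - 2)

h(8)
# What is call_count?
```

Calls(m) = 1 + Calls(m-1) + Calls(m-2); Calls(0)=Calls(1)=1. For m=8 this gives 67.

Answer: 67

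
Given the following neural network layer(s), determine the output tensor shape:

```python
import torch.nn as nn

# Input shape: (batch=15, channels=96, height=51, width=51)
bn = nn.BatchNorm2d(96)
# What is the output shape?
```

Input: (15, 96, 51, 51) -> Output: (15, 96, 51, 51)

Answer: (15, 96, 51, 51)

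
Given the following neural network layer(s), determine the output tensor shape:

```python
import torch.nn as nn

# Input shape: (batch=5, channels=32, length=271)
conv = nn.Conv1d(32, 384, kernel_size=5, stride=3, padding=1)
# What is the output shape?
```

Input: (5, 32, 271) -> Output: (5, 384, 90)

Answer: (5, 384, 90)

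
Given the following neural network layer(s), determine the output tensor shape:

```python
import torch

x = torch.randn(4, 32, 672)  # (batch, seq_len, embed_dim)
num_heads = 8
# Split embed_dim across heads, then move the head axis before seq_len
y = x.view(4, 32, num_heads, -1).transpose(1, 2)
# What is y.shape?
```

Input: (4, 32, 672) -> head_dim = 672 // 8 = 84; after view: (4, 32, 8, 84) -> after transpose(1, 2): (4, 8, 32, 84) -> Output: (4, 8, 32, 84)

Answer: (4, 8, 32, 84)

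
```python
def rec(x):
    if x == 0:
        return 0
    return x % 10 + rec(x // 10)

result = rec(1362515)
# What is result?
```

Sum of digits of 1362515: 5 + 1 + 5 + 2 + 6 + 3 + 1 = 23

Answer: 23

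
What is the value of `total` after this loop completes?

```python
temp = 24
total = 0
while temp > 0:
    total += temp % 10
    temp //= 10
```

Sum digits of 24
`total` takes the values: 0 → 4 → 6

Answer: 6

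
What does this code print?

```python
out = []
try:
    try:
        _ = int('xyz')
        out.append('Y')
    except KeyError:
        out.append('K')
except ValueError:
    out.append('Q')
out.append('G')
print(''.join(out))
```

Execution trace: 'Q' (outer except ValueError) → 'G' (after the try/except). Output: QG

Answer: QG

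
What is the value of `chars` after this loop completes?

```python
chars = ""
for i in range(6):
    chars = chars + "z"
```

Repeat 'z' 6 times
`chars` takes the values: "" → "z" → "zz" → "zzz" → "zzzz" → "zzzzz" → "zzzzzz"

Answer: "zzzzzz"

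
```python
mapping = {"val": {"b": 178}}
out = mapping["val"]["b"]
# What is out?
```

Trace:
`mapping = {"val": {"b": 178}}` → mapping = {'val': {'b': 178}}
`out = mapping["val"]["b"]` → out = 178
So out = 178

Answer: 178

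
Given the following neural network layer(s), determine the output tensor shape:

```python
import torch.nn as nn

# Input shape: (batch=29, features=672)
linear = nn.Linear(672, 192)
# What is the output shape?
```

Input: (29, 672) -> Output: (29, 192)

Answer: (29, 192)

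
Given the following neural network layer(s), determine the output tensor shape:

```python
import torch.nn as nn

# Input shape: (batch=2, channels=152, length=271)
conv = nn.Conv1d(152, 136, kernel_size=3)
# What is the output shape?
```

Input: (2, 152, 271) -> Output: (2, 136, 269)

Answer: (2, 136, 269)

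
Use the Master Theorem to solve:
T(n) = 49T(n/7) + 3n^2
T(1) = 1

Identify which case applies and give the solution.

a=49, b=7, f(n)=3n^2. log_7(49) = 2. Since c=2 = 2, Case 2 applies: T(n) = Θ(n^log_b(a) · log n) = O(n^2 log n).

Answer: O(n^2 log n) - Case 2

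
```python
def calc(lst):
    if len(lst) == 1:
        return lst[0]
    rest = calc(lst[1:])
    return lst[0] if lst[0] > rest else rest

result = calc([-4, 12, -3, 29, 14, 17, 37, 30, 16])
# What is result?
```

Recursive max over [-4, 12, -3, 29, 14, 17, 37, 30, 16] = 37

Answer: 37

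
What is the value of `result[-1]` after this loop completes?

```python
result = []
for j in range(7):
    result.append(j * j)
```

Last element of squares 0 to 6
`result` takes the values: [] → [0] → [0, 1] → [0, 1, 4] → [0, 1, 4, 9] → [0, 1, 4, 9, 16] → [0, 1, 4, 9, 16, 25] → [0, 1, 4, 9, 16, 25, 36]
So `result[-1]` = 36

Answer: 36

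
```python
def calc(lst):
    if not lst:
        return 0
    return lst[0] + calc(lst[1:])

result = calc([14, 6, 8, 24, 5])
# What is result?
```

14 + 6 + 8 + 24 + 5 + 0 = 57

Answer: 57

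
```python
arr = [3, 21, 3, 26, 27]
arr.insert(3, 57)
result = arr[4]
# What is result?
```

Trace:
`arr = [3, 21, 3, 26, 27]` → arr = [3, 21, 3, 26, 27]
`arr.insert(3, 57)` → arr = [3, 21, 3, 57, 26, 27]
`result = arr[4]` → result = 26
So result = 26

Answer: 26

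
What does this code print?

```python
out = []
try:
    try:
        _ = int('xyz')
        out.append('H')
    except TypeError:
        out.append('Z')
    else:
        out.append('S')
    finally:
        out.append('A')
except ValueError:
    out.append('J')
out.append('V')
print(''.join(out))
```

Execution trace: 'A' (finally) → 'J' (outer except ValueError) → 'V' (after the try/except). Output: AJV

Answer: AJV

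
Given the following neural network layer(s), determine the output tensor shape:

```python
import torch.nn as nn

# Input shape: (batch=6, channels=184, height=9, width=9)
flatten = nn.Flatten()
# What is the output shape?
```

Input: (6, 184, 9, 9) -> Output: (6, 14904)

Answer: (6, 14904)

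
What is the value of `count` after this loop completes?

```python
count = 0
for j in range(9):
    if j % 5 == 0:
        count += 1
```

Count numbers divisible by 5 in range(9)
`count` takes the values: 0 → 1 → 2

Answer: 2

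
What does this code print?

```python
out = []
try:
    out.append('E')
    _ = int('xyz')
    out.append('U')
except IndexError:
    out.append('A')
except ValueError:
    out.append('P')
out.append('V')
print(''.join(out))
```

Execution trace: 'E' (try body) → 'P' (except ValueError) → 'V' (after the try/except). Output: EPV

Answer: EPV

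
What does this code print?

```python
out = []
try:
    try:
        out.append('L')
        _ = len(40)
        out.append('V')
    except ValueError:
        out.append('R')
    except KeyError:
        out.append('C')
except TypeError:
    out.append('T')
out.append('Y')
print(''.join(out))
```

Execution trace: 'L' (inner try body) → 'T' (outer except TypeError) → 'Y' (after the try/except). Output: LTY

Answer: LTY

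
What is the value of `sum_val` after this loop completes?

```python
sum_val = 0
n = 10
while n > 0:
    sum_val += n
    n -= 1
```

Sum 10 down to 1
`sum_val` takes the values: 0 → 10 → 19 → 27 → 34 → 40 → 45 → 49 → 52 → 54 → 55

Answer: 55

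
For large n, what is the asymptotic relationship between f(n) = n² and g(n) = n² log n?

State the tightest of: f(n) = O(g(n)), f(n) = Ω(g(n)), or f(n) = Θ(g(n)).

n² vs n² log n: f(n) = O(g(n)) but not Ω(g(n)) — n² log n grows strictly faster than n².

Answer: f(n) = O(g(n)) but not Ω(g(n)) — n² log n grows strictly faster than n².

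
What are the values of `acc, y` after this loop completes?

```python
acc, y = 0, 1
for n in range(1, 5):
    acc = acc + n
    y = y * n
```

Sum and factorial of 1 to 4
`acc, y` takes the values: (0, 1) → (1, 1) → (3, 1) → (3, 2) → (6, 2) → (6, 6) → (10, 6) → (10, 24)

Answer: 10, 24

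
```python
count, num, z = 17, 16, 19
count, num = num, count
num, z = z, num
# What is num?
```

Trace:
`count, num, z = 17, 16, 19` → count = 17; num = 16; z = 19
`count, num = num, count` → count = 16; num = 17
`num, z = z, num` → num = 19; z = 17
So num = 19

Answer: 19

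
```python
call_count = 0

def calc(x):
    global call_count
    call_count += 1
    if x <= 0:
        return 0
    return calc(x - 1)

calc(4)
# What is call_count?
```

Linear recursion stepping by 1: 5 calls from x=4 down to ≤0.

Answer: 5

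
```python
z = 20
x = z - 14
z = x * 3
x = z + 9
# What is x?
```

Trace:
`z = 20` → z = 20
`x = z - 14` → x = 6
`z = x * 3` → z = 18
`x = z + 9` → x = 27
So x = 27

Answer: 27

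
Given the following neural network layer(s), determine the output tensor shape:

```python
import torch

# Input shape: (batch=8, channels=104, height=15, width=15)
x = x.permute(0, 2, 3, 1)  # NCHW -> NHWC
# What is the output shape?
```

Input: (8, 104, 15, 15) -> Output: (8, 15, 15, 104)

Answer: (8, 15, 15, 104)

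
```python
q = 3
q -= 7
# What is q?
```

Trace:
`q = 3` → q = 3
`q -= 7` → q = -4
So q = -4

Answer: -4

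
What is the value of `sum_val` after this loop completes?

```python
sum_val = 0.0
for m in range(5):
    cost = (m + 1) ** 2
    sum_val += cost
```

Sum of squared losses 1² + 2² + ... + 5²
`sum_val` takes the values: 0.0 → 1.0 → 5.0 → 14.0 → 30.0 → 55.0

Answer: 55.0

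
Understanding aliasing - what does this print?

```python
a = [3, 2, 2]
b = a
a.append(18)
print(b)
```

Key concept: basic list aliasing.
Step by step:
`a = [3, 2, 2]` → a = [3, 2, 2]
`b = a` → b = [3, 2, 2] (same object as a)
`a.append(18)` → a = [3, 2, 2, 18] (same object as b); b = [3, 2, 2, 18] (same object as a)
`print(b)` → prints [3, 2, 2, 18]

Answer: [3, 2, 2, 18]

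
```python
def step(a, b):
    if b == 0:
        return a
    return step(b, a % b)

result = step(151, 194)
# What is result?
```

step(151, 194) -> step(194, 151) -> step(151, 43) -> step(43, 22) -> step(22, 21) -> step(21, 1) -> step(1, 0) -> 1

Answer: 1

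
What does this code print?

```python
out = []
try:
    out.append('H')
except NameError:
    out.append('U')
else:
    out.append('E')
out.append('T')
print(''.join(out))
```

Execution trace: 'H' (try body, no exception) → 'E' (else) → 'T' (after the try/except). Output: HET

Answer: HET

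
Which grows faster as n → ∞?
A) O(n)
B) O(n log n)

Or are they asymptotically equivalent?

O(n) vs O(n log n): Higher order terms dominate.

Answer: B) O(n log n) grows faster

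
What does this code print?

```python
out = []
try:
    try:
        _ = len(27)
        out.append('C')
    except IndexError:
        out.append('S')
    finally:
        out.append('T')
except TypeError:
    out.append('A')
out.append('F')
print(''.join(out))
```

Execution trace: 'T' (finally) → 'A' (outer except TypeError) → 'F' (after the try/except). Output: TAF

Answer: TAF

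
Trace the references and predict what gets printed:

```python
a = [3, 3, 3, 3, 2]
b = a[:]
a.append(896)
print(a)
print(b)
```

Key concept: slice [:] creates copy.
Step by step:
`a = [3, 3, 3, 3, 2]` → a = [3, 3, 3, 3, 2]
`b = a[:]` → b = [3, 3, 3, 3, 2]
`a.append(896)` → a = [3, 3, 3, 3, 2, 896]
`print(a)` → prints [3, 3, 3, 3, 2, 896]
`print(b)` → prints [3, 3, 3, 3, 2]

Answer:
[3, 3, 3, 3, 2, 896]
[3, 3, 3, 3, 2]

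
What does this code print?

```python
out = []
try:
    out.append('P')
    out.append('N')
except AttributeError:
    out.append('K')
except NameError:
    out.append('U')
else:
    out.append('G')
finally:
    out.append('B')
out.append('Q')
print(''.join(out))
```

Execution trace: 'P' (try body) → 'N' (try body, no exception) → 'G' (else) → 'B' (finally) → 'Q' (after the try/except). Output: PNGBQ

Answer: PNGBQ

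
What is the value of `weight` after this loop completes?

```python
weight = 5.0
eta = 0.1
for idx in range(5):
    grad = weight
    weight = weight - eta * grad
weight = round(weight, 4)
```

Gradient descent: w = 5.0 * (1 - 0.1)^5
`weight` takes the values: 5.0 → 4.5 → 4.05 → 3.645 → 3.2805 → 2.95245 → 2.9524

Answer: 2.9524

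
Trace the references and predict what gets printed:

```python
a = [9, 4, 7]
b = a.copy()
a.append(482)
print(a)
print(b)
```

Key concept: list.copy() creates independent copy.
Step by step:
`a = [9, 4, 7]` → a = [9, 4, 7]
`b = a.copy()` → b = [9, 4, 7]
`a.append(482)` → a = [9, 4, 7, 482]
`print(a)` → prints [9, 4, 7, 482]
`print(b)` → prints [9, 4, 7]

Answer:
[9, 4, 7, 482]
[9, 4, 7]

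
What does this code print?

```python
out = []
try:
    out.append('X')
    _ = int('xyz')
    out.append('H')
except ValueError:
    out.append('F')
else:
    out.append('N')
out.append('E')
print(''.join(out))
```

Execution trace: 'X' (try body) → 'F' (except ValueError) → 'E' (after the try/except). Output: XFE

Answer: XFE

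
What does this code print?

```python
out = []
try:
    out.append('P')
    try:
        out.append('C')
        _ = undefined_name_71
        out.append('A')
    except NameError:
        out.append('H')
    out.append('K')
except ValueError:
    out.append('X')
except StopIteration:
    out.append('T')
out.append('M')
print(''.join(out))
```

Execution trace: 'P' (try body) → 'C' (inner try body) → 'H' (inner except NameError) → 'K' (try body, no exception) → 'M' (after the try/except). Output: PCHKM

Answer: PCHKM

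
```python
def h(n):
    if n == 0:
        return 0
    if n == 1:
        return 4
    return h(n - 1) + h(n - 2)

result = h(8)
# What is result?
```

Build up from base cases: h(0)=0, h(1)=4, h(2)=4, h(3)=8, h(4)=12, h(5)=20, h(6)=32, ..., h(8)=84

Answer: 84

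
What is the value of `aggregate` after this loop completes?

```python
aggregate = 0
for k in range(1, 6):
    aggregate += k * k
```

Sum of squares 1² to 5² = 55
`aggregate` takes the values: 0 → 1 → 5 → 14 → 30 → 55

Answer: 55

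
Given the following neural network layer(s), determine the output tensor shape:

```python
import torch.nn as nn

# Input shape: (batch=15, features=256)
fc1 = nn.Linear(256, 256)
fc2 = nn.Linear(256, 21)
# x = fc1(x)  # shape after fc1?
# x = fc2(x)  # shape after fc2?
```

Input: (15, 256) -> after fc1: (15, 256) -> Output: (15, 21)

Answer: (15, 21)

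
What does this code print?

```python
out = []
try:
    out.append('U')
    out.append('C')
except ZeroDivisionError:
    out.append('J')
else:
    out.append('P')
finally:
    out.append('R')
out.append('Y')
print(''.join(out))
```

Execution trace: 'U' (try body) → 'C' (try body, no exception) → 'P' (else) → 'R' (finally) → 'Y' (after the try/except). Output: UCPRY

Answer: UCPRY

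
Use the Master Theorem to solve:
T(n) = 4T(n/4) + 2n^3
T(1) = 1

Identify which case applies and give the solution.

a=4, b=4, f(n)=2n^3. log_4(4) = 1. Since c=3 > 1 and the regularity condition holds (4(n/4)^3 = (4/4^3)n^3 with 4/4^3 < 1), Case 3 applies: T(n) = Θ(f(n)) = O(n^3).

Answer: O(n^3) - Case 3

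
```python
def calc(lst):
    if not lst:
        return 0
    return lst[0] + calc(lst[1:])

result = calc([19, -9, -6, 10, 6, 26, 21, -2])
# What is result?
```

19 + (-9) + (-6) + 10 + 6 + 26 + 21 + (-2) + 0 = 65

Answer: 65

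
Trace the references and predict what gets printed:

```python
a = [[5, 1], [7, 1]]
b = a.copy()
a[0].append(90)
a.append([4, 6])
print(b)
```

Key concept: shallow copy with nested lists.
Step by step:
`a = [[5, 1], [7, 1]]` → a = [[5, 1], [7, 1]]
`b = a.copy()` → b = [[5, 1], [7, 1]]
`a[0].append(90)` → a = [[5, 1, 90], [7, 1]]; b = [[5, 1, 90], [7, 1]]
`a.append([4, 6])` → a = [[5, 1, 90], [7, 1], [4, 6]]
`print(b)` → prints [[5, 1, 90], [7, 1]]

Answer: [[5, 1, 90], [7, 1]]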